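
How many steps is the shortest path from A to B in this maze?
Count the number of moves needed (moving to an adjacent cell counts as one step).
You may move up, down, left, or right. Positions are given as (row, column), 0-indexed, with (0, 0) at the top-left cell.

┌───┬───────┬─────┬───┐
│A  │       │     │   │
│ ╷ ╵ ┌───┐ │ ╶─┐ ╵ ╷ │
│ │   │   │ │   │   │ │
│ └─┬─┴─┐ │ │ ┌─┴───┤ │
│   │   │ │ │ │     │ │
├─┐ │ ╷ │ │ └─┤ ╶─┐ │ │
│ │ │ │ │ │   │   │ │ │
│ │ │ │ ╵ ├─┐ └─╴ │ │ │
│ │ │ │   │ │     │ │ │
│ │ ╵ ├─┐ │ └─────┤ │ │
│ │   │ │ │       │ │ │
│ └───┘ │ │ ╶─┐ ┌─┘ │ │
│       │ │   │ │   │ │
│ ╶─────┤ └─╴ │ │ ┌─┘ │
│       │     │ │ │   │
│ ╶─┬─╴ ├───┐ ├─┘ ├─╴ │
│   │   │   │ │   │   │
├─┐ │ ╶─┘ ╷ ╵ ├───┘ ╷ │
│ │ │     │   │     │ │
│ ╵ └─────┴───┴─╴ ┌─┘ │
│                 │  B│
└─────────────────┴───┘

Using BFS to find shortest path:
Start: (0, 0), End: (10, 10)
Path found:
(0,0) → (1,0) → (2,0) → (2,1) → (3,1) → (4,1) → (5,1) → (5,2) → (4,2) → (3,2) → (2,2) → (2,3) → (3,3) → (4,3) → (4,4) → (5,4) → (6,4) → (7,4) → (7,5) → (7,6) → (8,6) → (9,6) → (9,5) → (8,5) → (8,4) → (9,4) → (9,3) → (9,2) → (8,2) → (8,3) → (7,3) → (7,2) → (7,1) → (7,0) → (8,0) → (8,1) → (9,1) → (10,1) → (10,2) → (10,3) → (10,4) → (10,5) → (10,6) → (10,7) → (10,8) → (9,8) → (9,9) → (8,9) → (8,10) → (9,10) → (10,10)
Number of steps: 50

Solution:

┌───┬───────┬─────┬───┐
│A  │       │     │   │
│ ╷ ╵ ┌───┐ │ ╶─┐ ╵ ╷ │
│↓│   │   │ │   │   │ │
│ └─┬─┴─┐ │ │ ┌─┴───┤ │
│↳ ↓│↱ ↓│ │ │ │     │ │
├─┐ │ ╷ │ │ └─┤ ╶─┐ │ │
│ │↓│↑│↓│ │   │   │ │ │
│ │ │ │ ╵ ├─┐ └─╴ │ │ │
│ │↓│↑│↳ ↓│ │     │ │ │
│ │ ╵ ├─┐ │ └─────┤ │ │
│ │↳ ↑│ │↓│       │ │ │
│ └───┘ │ │ ╶─┐ ┌─┘ │ │
│       │↓│   │ │   │ │
│ ╶─────┤ └─╴ │ │ ┌─┘ │
│↓ ← ← ↰│↳ → ↓│ │ │   │
│ ╶─┬─╴ ├───┐ ├─┘ ├─╴ │
│↳ ↓│↱ ↑│↓ ↰│↓│   │↱ ↓│
├─┐ │ ╶─┘ ╷ ╵ ├───┘ ╷ │
│ │↓│↑ ← ↲│↑ ↲│  ↱ ↑│↓│
│ ╵ └─────┴───┴─╴ ┌─┘ │
│  ↳ → → → → → → ↑│  B│
└─────────────────┴───┘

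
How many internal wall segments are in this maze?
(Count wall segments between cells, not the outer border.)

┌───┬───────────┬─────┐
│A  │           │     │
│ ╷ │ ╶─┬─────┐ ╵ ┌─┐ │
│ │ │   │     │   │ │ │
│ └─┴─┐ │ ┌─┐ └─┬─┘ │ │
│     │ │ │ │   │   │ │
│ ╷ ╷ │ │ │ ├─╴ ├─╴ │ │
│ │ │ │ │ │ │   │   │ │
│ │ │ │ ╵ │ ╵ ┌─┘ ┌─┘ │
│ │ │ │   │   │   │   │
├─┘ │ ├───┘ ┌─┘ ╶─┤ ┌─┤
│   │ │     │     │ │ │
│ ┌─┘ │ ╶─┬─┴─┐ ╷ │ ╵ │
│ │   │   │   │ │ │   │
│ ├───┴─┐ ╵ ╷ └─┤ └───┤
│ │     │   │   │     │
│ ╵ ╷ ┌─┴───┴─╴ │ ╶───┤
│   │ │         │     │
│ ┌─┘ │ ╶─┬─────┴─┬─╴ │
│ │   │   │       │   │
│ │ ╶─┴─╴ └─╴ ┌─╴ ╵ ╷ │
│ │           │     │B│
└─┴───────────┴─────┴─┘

Counting internal wall segments:
Total internal walls: 100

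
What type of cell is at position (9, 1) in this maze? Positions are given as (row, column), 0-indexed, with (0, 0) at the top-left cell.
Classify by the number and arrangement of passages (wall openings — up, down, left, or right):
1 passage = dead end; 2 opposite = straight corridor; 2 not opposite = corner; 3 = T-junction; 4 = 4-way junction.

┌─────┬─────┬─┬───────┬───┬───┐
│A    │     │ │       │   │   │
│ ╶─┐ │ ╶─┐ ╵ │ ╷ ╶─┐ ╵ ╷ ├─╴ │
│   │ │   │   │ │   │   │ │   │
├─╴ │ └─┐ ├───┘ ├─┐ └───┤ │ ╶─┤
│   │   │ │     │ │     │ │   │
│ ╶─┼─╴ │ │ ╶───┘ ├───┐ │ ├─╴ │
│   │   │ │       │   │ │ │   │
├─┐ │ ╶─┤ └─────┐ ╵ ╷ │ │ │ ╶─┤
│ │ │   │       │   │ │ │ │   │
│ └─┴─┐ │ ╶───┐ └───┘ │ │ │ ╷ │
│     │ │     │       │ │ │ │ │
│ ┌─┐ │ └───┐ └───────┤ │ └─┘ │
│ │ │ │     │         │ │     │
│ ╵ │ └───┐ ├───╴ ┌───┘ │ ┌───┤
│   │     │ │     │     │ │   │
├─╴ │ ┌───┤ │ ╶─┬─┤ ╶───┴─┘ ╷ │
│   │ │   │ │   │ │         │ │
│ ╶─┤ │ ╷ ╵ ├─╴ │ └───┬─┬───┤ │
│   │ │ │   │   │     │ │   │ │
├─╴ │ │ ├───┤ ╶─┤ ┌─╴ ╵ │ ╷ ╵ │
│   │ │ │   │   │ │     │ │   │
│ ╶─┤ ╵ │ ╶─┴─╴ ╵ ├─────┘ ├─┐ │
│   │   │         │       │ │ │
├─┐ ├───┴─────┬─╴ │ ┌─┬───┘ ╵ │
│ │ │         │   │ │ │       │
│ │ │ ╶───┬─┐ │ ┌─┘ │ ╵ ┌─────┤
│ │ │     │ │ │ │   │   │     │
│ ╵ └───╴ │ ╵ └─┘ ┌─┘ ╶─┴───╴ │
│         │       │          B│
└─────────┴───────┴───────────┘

Checking cell at (9, 1):
Number of passages: 2
Cell type: corner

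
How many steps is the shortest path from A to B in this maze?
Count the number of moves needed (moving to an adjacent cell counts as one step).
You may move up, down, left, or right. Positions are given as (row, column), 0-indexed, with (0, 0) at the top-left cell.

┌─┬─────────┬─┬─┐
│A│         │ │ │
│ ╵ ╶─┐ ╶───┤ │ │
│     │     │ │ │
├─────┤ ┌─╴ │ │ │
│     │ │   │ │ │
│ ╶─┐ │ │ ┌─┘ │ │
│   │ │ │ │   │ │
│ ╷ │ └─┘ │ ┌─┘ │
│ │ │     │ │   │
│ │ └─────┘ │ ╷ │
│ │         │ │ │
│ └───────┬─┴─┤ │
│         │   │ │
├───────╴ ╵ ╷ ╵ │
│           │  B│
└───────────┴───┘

Using BFS to find shortest path:
Start: (0, 0), End: (7, 7)
Path found:
(0,0) → (1,0) → (1,1) → (0,1) → (0,2) → (0,3) → (1,3) → (1,4) → (1,5) → (2,5) → (2,4) → (3,4) → (4,4) → (4,3) → (4,2) → (3,2) → (2,2) → (2,1) → (2,0) → (3,0) → (4,0) → (5,0) → (6,0) → (6,1) → (6,2) → (6,3) → (6,4) → (7,4) → (7,5) → (6,5) → (6,6) → (7,6) → (7,7)
Number of steps: 32

Solution:

┌─┬─────────┬─┬─┐
│A│↱ → ↓    │ │ │
│ ╵ ╶─┐ ╶───┤ │ │
│↳ ↑  │↳ → ↓│ │ │
├─────┤ ┌─╴ │ │ │
│↓ ← ↰│ │↓ ↲│ │ │
│ ╶─┐ │ │ ┌─┘ │ │
│↓  │↑│ │↓│   │ │
│ ╷ │ └─┘ │ ┌─┘ │
│↓│ │↑ ← ↲│ │   │
│ │ └─────┘ │ ╷ │
│↓│         │ │ │
│ └───────┬─┴─┤ │
│↳ → → → ↓│↱ ↓│ │
├───────╴ ╵ ╷ ╵ │
│        ↳ ↑│↳ B│
└───────────┴───┘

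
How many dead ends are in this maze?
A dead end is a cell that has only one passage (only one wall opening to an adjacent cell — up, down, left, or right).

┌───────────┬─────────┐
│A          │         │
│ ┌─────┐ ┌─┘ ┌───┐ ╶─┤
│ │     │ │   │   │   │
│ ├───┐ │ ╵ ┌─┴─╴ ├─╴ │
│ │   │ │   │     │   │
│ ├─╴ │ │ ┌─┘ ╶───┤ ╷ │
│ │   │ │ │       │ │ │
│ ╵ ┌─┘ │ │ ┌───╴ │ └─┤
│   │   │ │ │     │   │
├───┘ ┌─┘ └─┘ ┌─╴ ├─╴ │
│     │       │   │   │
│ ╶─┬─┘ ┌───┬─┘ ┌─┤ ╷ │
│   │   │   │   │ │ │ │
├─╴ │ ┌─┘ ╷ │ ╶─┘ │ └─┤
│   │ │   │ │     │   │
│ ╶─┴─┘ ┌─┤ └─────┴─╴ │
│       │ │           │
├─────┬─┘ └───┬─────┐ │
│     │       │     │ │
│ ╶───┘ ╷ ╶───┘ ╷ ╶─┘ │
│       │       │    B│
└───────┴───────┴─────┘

Checking each cell for number of passages:

Dead ends found at positions:
  (0, 5)
  (0, 10)
  (1, 1)
  (1, 7)
  (2, 1)
  (3, 10)
  (4, 5)
  (6, 8)
  (6, 10)
  (7, 2)
  (8, 4)
  (9, 2)
  (9, 6)
  (9, 9)
Total dead ends: 14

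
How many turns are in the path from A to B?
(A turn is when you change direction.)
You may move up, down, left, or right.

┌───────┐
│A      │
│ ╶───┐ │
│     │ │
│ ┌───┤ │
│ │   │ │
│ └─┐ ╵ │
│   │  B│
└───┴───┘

Directions: right, right, right, down, down, down
Number of turns: 1

Solution:

┌───────┐
│A → → ↓│
│ ╶───┐ │
│     │↓│
│ ┌───┤ │
│ │   │↓│
│ └─┐ ╵ │
│   │  B│
└───┴───┘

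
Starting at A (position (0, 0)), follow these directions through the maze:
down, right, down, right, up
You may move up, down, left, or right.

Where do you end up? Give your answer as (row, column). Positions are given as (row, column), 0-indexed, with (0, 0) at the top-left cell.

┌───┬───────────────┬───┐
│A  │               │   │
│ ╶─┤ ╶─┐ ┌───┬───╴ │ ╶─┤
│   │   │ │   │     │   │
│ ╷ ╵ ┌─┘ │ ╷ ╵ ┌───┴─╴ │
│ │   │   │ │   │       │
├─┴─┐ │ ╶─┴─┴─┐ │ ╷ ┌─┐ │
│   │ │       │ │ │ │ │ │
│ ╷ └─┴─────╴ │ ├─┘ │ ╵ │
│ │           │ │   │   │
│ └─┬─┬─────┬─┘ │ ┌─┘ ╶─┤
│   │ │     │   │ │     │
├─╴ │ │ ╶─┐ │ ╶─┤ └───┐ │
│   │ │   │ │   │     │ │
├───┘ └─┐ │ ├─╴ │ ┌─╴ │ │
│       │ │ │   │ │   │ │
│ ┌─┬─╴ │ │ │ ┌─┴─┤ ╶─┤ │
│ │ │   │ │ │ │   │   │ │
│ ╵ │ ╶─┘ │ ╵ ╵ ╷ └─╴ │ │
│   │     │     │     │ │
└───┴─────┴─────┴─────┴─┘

Following directions step by step:
Start: (0, 0)
  down: (0, 0) → (1, 0)
  right: (1, 0) → (1, 1)
  down: (1, 1) → (2, 1)
  right: (2, 1) → (2, 2)
  up: (2, 2) → (1, 2)
Final position: (1, 2)

Path taken:

┌───┬───────────────┬───┐
│A  │               │   │
│ ╶─┤ ╶─┐ ┌───┬───╴ │ ╶─┤
│↳ ↓│B  │ │   │     │   │
│ ╷ ╵ ┌─┘ │ ╷ ╵ ┌───┴─╴ │
│ │↳ ↑│   │ │   │       │
├─┴─┐ │ ╶─┴─┴─┐ │ ╷ ┌─┐ │
│   │ │       │ │ │ │ │ │
│ ╷ └─┴─────╴ │ ├─┘ │ ╵ │
│ │           │ │   │   │
│ └─┬─┬─────┬─┘ │ ┌─┘ ╶─┤
│   │ │     │   │ │     │
├─╴ │ │ ╶─┐ │ ╶─┤ └───┐ │
│   │ │   │ │   │     │ │
├───┘ └─┐ │ ├─╴ │ ┌─╴ │ │
│       │ │ │   │ │   │ │
│ ┌─┬─╴ │ │ │ ┌─┴─┤ ╶─┤ │
│ │ │   │ │ │ │   │   │ │
│ ╵ │ ╶─┘ │ ╵ ╵ ╷ └─╴ │ │
│   │     │     │     │ │
└───┴─────┴─────┴─────┴─┘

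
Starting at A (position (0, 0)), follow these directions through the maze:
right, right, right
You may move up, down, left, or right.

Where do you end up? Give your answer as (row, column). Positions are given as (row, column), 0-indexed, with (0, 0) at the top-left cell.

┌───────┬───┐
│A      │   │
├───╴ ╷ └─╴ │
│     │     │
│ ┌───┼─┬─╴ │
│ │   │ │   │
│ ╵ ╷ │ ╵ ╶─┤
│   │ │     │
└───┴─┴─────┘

Following directions step by step:
Start: (0, 0)
  right: (0, 0) → (0, 1)
  right: (0, 1) → (0, 2)
  right: (0, 2) → (0, 3)
Final position: (0, 3)

Path taken:

┌───────┬───┐
│A → → B│   │
├───╴ ╷ └─╴ │
│     │     │
│ ┌───┼─┬─╴ │
│ │   │ │   │
│ ╵ ╷ │ ╵ ╶─┤
│   │ │     │
└───┴─┴─────┘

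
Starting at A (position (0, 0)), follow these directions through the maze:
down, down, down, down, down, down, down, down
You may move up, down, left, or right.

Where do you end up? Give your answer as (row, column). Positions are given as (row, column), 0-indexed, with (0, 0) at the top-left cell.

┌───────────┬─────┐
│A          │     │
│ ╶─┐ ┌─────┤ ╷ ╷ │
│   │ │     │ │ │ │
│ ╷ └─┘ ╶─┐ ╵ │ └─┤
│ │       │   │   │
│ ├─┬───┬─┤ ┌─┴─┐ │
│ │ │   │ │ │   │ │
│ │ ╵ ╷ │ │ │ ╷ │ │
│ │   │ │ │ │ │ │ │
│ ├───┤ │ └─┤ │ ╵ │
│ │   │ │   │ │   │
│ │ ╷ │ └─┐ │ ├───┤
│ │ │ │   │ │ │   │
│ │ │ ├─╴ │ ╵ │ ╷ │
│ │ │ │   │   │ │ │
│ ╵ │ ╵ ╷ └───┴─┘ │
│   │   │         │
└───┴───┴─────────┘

Following directions step by step:
Start: (0, 0)
  down: (0, 0) → (1, 0)
  down: (1, 0) → (2, 0)
  down: (2, 0) → (3, 0)
  down: (3, 0) → (4, 0)
  down: (4, 0) → (5, 0)
  down: (5, 0) → (6, 0)
  down: (6, 0) → (7, 0)
  down: (7, 0) → (8, 0)
Final position: (8, 0)

Path taken:

┌───────────┬─────┐
│A          │     │
│ ╶─┐ ┌─────┤ ╷ ╷ │
│↓  │ │     │ │ │ │
│ ╷ └─┘ ╶─┐ ╵ │ └─┤
│↓│       │   │   │
│ ├─┬───┬─┤ ┌─┴─┐ │
│↓│ │   │ │ │   │ │
│ │ ╵ ╷ │ │ │ ╷ │ │
│↓│   │ │ │ │ │ │ │
│ ├───┤ │ └─┤ │ ╵ │
│↓│   │ │   │ │   │
│ │ ╷ │ └─┐ │ ├───┤
│↓│ │ │   │ │ │   │
│ │ │ ├─╴ │ ╵ │ ╷ │
│↓│ │ │   │   │ │ │
│ ╵ │ ╵ ╷ └───┴─┘ │
│B  │   │         │
└───┴───┴─────────┘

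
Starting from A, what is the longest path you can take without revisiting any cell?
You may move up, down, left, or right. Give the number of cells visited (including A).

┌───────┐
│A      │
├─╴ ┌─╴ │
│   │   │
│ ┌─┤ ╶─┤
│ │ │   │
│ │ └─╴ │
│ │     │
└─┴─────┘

Finding longest simple path using DFS:
Start: (0, 0)
Longest path visits 12 cells
Path: A → right → right → right → down → left → down → right → down → left → left → up

Solution:

┌───────┐
│A → → ↓│
├─╴ ┌─╴ │
│   │↓ ↲│
│ ┌─┤ ╶─┤
│ │B│↳ ↓│
│ │ └─╴ │
│ │↑ ← ↲│
└─┴─────┘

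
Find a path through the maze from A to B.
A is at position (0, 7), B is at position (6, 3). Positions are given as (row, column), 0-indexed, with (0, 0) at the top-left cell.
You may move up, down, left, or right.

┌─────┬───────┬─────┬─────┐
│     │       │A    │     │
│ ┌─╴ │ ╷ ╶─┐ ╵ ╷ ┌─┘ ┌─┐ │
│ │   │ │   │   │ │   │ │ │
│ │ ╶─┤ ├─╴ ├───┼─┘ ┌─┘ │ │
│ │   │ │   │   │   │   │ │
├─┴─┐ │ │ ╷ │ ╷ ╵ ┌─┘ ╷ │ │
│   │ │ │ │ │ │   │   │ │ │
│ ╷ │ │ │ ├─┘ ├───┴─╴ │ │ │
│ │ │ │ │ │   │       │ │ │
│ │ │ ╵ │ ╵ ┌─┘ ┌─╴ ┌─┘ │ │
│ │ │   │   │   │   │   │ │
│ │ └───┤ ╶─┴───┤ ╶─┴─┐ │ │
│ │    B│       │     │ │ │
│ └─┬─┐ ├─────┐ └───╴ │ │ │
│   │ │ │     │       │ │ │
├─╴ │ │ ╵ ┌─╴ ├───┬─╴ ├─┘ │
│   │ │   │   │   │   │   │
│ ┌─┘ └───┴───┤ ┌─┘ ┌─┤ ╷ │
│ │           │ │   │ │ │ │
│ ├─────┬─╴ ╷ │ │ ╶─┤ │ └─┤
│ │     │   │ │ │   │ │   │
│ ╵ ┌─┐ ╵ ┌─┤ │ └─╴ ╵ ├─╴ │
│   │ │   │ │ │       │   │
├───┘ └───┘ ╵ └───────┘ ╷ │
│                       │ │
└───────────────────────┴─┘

Finding the shortest path from (0, 7) to (6, 3):
Path length: 76 steps
Directions: down → left → up → left → left → down → right → down → left → down → down → down → right → up → right → up → up → right → down → right → up → right → up → right → up → right → right → down → down → down → down → down → down → down → down → left → down → down → right → down → left → down → left → left → left → left → left → up → up → up → left → down → left → down → left → up → left → left → down → left → up → up → up → right → up → left → up → up → up → up → right → down → down → down → right → right

Solution:

┌─────┬───────┬─────┬─────┐
│     │  ↓ ← ↰│A    │↱ → ↓│
│ ┌─╴ │ ╷ ╶─┐ ╵ ╷ ┌─┘ ┌─┐ │
│ │   │ │↳ ↓│↑ ↲│ │↱ ↑│ │↓│
│ │ ╶─┤ ├─╴ ├───┼─┘ ┌─┘ │ │
│ │   │ │↓ ↲│↱ ↓│↱ ↑│   │↓│
├─┴─┐ │ │ ╷ │ ╷ ╵ ┌─┘ ╷ │ │
│↱ ↓│ │ │↓│ │↑│↳ ↑│   │ │↓│
│ ╷ │ │ │ ├─┘ ├───┴─╴ │ │ │
│↑│↓│ │ │↓│↱ ↑│       │ │↓│
│ │ │ ╵ │ ╵ ┌─┘ ┌─╴ ┌─┘ │ │
│↑│↓│   │↳ ↑│   │   │   │↓│
│ │ └───┤ ╶─┴───┤ ╶─┴─┐ │ │
│↑│↳ → B│       │     │ │↓│
│ └─┬─┐ ├─────┐ └───╴ │ │ │
│↑ ↰│ │ │     │       │ │↓│
├─╴ │ │ ╵ ┌─╴ ├───┬─╴ ├─┘ │
│↱ ↑│ │   │   │   │   │↓ ↲│
│ ┌─┘ └───┴───┤ ┌─┘ ┌─┤ ╷ │
│↑│        ↓ ↰│ │   │ │↓│ │
│ ├─────┬─╴ ╷ │ │ ╶─┤ │ └─┤
│↑│↓ ← ↰│↓ ↲│↑│ │   │ │↳ ↓│
│ ╵ ┌─┐ ╵ ┌─┤ │ └─╴ ╵ ├─╴ │
│↑ ↲│ │↑ ↲│ │↑│       │↓ ↲│
├───┘ └───┘ ╵ └───────┘ ╷ │
│            ↑ ← ← ← ← ↲│ │
└───────────────────────┴─┘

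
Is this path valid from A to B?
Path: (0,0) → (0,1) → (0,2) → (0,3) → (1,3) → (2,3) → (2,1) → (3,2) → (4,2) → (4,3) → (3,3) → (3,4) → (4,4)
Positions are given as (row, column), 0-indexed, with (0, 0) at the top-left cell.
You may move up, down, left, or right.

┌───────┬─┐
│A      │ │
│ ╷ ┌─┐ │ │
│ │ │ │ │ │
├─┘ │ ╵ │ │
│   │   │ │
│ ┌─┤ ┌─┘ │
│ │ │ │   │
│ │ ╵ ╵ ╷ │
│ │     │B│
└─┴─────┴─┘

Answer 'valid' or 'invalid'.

Checking path validity:
Result: Invalid move at step 6: cannot move from (2, 3) to (2, 1).

invalid

Correct solution:

┌───────┬─┐
│A → → ↓│ │
│ ╷ ┌─┐ │ │
│ │ │ │↓│ │
├─┘ │ ╵ │ │
│   │↓ ↲│ │
│ ┌─┤ ┌─┘ │
│ │ │↓│↱ ↓│
│ │ ╵ ╵ ╷ │
│ │  ↳ ↑│B│
└─┴─────┴─┘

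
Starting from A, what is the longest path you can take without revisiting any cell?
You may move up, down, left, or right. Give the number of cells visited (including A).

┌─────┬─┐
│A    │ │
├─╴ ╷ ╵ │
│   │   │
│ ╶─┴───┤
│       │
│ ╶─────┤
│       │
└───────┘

Finding longest simple path using DFS:
Start: (0, 0)
Longest path visits 9 cells
Path: A → right → down → left → down → down → right → right → right

Solution:

┌─────┬─┐
│A ↓  │ │
├─╴ ╷ ╵ │
│↓ ↲│   │
│ ╶─┴───┤
│↓      │
│ ╶─────┤
│↳ → → B│
└───────┘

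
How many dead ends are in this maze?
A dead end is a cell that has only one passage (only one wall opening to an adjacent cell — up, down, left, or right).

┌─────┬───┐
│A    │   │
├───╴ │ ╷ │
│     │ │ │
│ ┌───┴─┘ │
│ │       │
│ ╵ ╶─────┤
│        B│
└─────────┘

Checking each cell for number of passages:

Dead ends found at positions:
  (0, 0)
  (1, 3)
  (3, 4)
Total dead ends: 3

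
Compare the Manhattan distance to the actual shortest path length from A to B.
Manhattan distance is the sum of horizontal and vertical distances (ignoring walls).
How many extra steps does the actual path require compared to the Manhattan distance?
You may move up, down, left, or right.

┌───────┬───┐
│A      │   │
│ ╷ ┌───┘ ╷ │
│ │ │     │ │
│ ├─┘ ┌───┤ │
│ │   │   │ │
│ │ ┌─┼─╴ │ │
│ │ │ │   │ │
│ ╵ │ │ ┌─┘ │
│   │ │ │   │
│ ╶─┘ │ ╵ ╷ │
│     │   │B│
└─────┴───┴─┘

Manhattan distance: |5 - 0| + |5 - 0| = 10
Actual path length: 18
Extra steps: 18 - 10 = 8

Solution:

┌───────┬───┐
│A      │↱ ↓│
│ ╷ ┌───┘ ╷ │
│↓│ │↱ → ↑│↓│
│ ├─┘ ┌───┤ │
│↓│↱ ↑│   │↓│
│ │ ┌─┼─╴ │ │
│↓│↑│ │   │↓│
│ ╵ │ │ ┌─┘ │
│↳ ↑│ │ │  ↓│
│ ╶─┘ │ ╵ ╷ │
│     │   │B│
└─────┴───┴─┘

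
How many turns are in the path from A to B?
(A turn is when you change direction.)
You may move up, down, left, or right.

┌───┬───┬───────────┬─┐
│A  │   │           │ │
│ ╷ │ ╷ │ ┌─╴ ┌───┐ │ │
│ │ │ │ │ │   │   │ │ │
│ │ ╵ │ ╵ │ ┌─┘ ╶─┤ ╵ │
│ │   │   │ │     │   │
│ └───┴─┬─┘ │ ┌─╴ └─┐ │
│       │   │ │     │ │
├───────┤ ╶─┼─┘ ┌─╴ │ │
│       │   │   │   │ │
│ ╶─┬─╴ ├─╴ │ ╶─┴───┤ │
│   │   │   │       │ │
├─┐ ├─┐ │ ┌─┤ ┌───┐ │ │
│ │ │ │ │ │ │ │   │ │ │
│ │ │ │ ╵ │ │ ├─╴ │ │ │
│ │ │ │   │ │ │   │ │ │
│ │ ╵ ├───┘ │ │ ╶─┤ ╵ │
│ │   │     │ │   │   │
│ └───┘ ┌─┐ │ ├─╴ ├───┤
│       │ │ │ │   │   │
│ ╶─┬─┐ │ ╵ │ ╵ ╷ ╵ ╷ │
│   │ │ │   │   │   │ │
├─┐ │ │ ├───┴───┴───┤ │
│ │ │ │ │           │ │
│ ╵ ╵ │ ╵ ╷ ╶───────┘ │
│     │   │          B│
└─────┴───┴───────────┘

Directions: right, down, down, right, up, up, right, down, down, right, up, up, right, right, right, right, right, down, down, right, down, down, down, down, down, down, left, up, up, up, left, left, left, down, down, down, down, down, right, up, right, down, right, up, right, down, down, down
Number of turns: 23

Solution:

┌───┬───┬───────────┬─┐
│A ↓│↱ ↓│↱ → → → → ↓│ │
│ ╷ │ ╷ │ ┌─╴ ┌───┐ │ │
│ │↓│↑│↓│↑│   │   │↓│ │
│ │ ╵ │ ╵ │ ┌─┘ ╶─┤ ╵ │
│ │↳ ↑│↳ ↑│ │     │↳ ↓│
│ └───┴─┬─┘ │ ┌─╴ └─┐ │
│       │   │ │     │↓│
├───────┤ ╶─┼─┘ ┌─╴ │ │
│       │   │   │   │↓│
│ ╶─┬─╴ ├─╴ │ ╶─┴───┤ │
│   │   │   │↓ ← ← ↰│↓│
├─┐ ├─┐ │ ┌─┤ ┌───┐ │ │
│ │ │ │ │ │ │↓│   │↑│↓│
│ │ │ │ ╵ │ │ ├─╴ │ │ │
│ │ │ │   │ │↓│   │↑│↓│
│ │ ╵ ├───┘ │ │ ╶─┤ ╵ │
│ │   │     │↓│   │↑ ↲│
│ └───┘ ┌─┐ │ ├─╴ ├───┤
│       │ │ │↓│↱ ↓│↱ ↓│
│ ╶─┬─┐ │ ╵ │ ╵ ╷ ╵ ╷ │
│   │ │ │   │↳ ↑│↳ ↑│↓│
├─┐ │ │ ├───┴───┴───┤ │
│ │ │ │ │           │↓│
│ ╵ ╵ │ ╵ ╷ ╶───────┘ │
│     │   │          B│
└─────┴───┴───────────┘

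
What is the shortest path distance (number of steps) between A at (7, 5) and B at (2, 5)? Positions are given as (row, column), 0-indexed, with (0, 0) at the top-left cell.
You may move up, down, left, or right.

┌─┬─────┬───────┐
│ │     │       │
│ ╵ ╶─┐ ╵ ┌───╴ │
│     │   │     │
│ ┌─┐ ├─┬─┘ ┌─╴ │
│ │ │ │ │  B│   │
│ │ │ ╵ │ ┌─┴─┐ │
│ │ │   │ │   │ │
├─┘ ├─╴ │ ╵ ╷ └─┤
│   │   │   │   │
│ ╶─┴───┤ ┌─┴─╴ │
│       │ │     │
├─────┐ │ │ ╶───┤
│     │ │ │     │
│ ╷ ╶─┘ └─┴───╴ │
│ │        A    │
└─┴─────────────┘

Finding path from (7, 5) to (2, 5):
Path: (7,5) → (7,6) → (7,7) → (6,7) → (6,6) → (6,5) → (5,5) → (5,6) → (5,7) → (4,7) → (4,6) → (3,6) → (3,5) → (4,5) → (4,4) → (3,4) → (2,4) → (2,5)
Distance: 17 steps

Solution:

┌─┬─────┬───────┐
│ │     │       │
│ ╵ ╶─┐ ╵ ┌───╴ │
│     │   │     │
│ ┌─┐ ├─┬─┘ ┌─╴ │
│ │ │ │ │↱ B│   │
│ │ │ ╵ │ ┌─┴─┐ │
│ │ │   │↑│↓ ↰│ │
├─┘ ├─╴ │ ╵ ╷ └─┤
│   │   │↑ ↲│↑ ↰│
│ ╶─┴───┤ ┌─┴─╴ │
│       │ │↱ → ↑│
├─────┐ │ │ ╶───┤
│     │ │ │↑ ← ↰│
│ ╷ ╶─┘ └─┴───╴ │
│ │        A → ↑│
└─┴─────────────┘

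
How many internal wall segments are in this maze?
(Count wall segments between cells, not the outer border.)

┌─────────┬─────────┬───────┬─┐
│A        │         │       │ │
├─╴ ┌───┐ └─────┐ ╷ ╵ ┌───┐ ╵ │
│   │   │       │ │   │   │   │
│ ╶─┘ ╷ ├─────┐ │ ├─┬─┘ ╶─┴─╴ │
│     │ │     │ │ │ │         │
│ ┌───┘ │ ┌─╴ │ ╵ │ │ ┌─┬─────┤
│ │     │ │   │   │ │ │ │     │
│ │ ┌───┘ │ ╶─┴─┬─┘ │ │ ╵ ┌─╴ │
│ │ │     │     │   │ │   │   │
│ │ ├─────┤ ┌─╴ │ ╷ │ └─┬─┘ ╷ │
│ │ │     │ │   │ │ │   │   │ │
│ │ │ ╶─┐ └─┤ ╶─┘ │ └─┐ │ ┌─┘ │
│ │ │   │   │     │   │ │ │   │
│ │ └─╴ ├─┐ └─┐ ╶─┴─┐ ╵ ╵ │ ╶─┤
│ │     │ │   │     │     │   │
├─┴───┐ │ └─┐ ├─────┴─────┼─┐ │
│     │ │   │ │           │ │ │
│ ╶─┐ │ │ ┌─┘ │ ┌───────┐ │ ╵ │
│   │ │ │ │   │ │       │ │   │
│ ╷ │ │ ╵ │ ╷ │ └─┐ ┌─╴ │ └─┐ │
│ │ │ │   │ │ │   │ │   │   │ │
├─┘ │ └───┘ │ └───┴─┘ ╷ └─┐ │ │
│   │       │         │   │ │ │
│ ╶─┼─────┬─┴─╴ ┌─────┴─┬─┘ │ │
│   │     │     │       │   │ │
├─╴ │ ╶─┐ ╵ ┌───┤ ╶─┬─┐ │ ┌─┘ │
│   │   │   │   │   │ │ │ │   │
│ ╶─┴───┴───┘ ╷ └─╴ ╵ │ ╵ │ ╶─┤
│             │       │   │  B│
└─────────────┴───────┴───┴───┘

Counting internal wall segments:
Total internal walls: 196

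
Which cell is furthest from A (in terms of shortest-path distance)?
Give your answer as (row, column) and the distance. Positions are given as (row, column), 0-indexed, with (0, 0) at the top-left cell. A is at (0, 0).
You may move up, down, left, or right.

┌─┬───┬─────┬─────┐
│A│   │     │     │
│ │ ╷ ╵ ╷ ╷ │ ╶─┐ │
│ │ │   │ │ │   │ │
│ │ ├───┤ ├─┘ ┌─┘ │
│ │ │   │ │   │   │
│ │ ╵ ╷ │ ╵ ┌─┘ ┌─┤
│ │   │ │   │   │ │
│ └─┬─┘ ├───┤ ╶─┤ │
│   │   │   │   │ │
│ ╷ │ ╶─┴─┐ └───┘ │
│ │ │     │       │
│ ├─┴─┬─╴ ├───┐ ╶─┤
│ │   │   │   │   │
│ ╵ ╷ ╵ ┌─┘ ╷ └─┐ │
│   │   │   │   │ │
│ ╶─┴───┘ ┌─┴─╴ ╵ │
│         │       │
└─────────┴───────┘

Computing BFS distances from A to all cells:
Furthest cell: (4, 7)
Distance: 49 steps

Path from A to the furthest cell:

┌─┬───┬─────┬─────┐
│A│↱ ↓│↱ ↓  │↱ → ↓│
│ │ ╷ ╵ ╷ ╷ │ ╶─┐ │
│↓│↑│↳ ↑│↓│ │↑  │↓│
│ │ ├───┤ ├─┘ ┌─┘ │
│↓│↑│↓ ↰│↓│↱ ↑│↓ ↲│
│ │ ╵ ╷ │ ╵ ┌─┘ ┌─┤
│↓│↑ ↲│↑│↳ ↑│↓ ↲│ │
│ └─┬─┘ ├───┤ ╶─┤ │
│↓  │↱ ↑│   │↳ B│ │
│ ╷ │ ╶─┴─┐ └───┘ │
│↓│ │↑ ← ↰│       │
│ ├─┴─┬─╴ ├───┐ ╶─┤
│↓│↱ ↓│↱ ↑│   │   │
│ ╵ ╷ ╵ ┌─┘ ╷ └─┐ │
│↳ ↑│↳ ↑│   │   │ │
│ ╶─┴───┘ ┌─┴─╴ ╵ │
│         │       │
└─────────┴───────┘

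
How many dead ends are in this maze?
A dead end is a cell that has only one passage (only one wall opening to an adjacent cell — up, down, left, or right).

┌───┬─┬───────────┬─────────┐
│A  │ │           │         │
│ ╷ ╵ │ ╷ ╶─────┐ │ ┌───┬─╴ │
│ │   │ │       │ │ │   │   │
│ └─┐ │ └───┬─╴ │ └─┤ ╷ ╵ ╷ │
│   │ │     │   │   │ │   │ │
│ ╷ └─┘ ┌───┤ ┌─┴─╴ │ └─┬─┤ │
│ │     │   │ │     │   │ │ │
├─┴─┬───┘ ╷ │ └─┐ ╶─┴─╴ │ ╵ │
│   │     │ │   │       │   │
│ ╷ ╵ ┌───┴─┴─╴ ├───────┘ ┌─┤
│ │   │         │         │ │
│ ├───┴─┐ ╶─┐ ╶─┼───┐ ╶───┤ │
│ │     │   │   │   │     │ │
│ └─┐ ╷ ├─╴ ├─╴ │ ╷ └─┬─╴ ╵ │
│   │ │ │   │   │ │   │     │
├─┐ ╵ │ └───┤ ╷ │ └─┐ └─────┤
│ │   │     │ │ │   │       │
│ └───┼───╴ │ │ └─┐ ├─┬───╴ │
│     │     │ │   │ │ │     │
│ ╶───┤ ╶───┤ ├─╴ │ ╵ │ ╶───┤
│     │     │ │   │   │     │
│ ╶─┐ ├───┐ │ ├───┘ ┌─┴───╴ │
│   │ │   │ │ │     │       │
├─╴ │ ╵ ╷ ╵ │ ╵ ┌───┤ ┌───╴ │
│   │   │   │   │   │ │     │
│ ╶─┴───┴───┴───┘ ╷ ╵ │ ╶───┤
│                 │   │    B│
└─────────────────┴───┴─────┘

Checking each cell for number of passages:

Dead ends found at positions:
  (0, 2)
  (1, 9)
  (2, 2)
  (2, 5)
  (3, 0)
  (3, 7)
  (3, 12)
  (4, 5)
  (5, 3)
  (5, 8)
  (5, 13)
  (6, 1)
  (7, 4)
  (7, 11)
  (8, 0)
  (9, 2)
  (9, 10)
  (10, 7)
  (13, 13)
Total dead ends: 19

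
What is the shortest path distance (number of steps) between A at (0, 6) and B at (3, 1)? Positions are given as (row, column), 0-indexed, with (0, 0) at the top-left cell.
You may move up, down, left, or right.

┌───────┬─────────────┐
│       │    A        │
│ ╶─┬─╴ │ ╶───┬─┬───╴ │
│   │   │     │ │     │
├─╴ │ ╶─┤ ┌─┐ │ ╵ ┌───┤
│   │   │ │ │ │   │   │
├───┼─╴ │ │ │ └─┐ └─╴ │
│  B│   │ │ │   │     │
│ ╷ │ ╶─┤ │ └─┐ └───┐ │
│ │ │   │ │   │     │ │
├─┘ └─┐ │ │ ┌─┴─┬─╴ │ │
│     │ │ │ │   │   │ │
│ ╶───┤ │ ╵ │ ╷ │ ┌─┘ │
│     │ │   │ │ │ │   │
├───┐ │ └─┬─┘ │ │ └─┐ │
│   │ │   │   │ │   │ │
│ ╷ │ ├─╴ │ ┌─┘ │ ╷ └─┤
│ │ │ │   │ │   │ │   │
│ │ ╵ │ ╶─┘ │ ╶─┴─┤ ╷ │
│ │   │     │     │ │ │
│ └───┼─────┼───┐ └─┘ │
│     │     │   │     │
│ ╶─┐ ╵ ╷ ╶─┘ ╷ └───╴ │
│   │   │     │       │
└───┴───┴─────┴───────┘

Finding path from (0, 6) to (3, 1):
Path: (0,6) → (0,5) → (0,4) → (1,4) → (1,5) → (1,6) → (2,6) → (3,6) → (3,7) → (4,7) → (4,8) → (4,9) → (5,9) → (5,8) → (6,8) → (7,8) → (7,9) → (8,9) → (8,10) → (9,10) → (10,10) → (11,10) → (11,9) → (11,8) → (11,7) → (10,7) → (10,6) → (11,6) → (11,5) → (11,4) → (10,4) → (10,3) → (11,3) → (11,2) → (10,2) → (10,1) → (10,0) → (9,0) → (8,0) → (7,0) → (7,1) → (8,1) → (9,1) → (9,2) → (8,2) → (7,2) → (6,2) → (6,1) → (6,0) → (5,0) → (5,1) → (4,1) → (3,1)
Distance: 52 steps

Solution:

┌───────┬─────────────┐
│       │↓ ← A        │
│ ╶─┬─╴ │ ╶───┬─┬───╴ │
│   │   │↳ → ↓│ │     │
├─╴ │ ╶─┤ ┌─┐ │ ╵ ┌───┤
│   │   │ │ │↓│   │   │
├───┼─╴ │ │ │ └─┐ └─╴ │
│  B│   │ │ │↳ ↓│     │
│ ╷ │ ╶─┤ │ └─┐ └───┐ │
│ │↑│   │ │   │↳ → ↓│ │
├─┘ └─┐ │ │ ┌─┴─┬─╴ │ │
│↱ ↑  │ │ │ │   │↓ ↲│ │
│ ╶───┤ │ ╵ │ ╷ │ ┌─┘ │
│↑ ← ↰│ │   │ │ │↓│   │
├───┐ │ └─┬─┘ │ │ └─┐ │
│↱ ↓│↑│   │   │ │↳ ↓│ │
│ ╷ │ ├─╴ │ ┌─┘ │ ╷ └─┤
│↑│↓│↑│   │ │   │ │↳ ↓│
│ │ ╵ │ ╶─┘ │ ╶─┴─┤ ╷ │
│↑│↳ ↑│     │     │ │↓│
│ └───┼─────┼───┐ └─┘ │
│↑ ← ↰│↓ ↰  │↓ ↰│    ↓│
│ ╶─┐ ╵ ╷ ╶─┘ ╷ └───╴ │
│   │↑ ↲│↑ ← ↲│↑ ← ← ↲│
└───┴───┴─────┴───────┘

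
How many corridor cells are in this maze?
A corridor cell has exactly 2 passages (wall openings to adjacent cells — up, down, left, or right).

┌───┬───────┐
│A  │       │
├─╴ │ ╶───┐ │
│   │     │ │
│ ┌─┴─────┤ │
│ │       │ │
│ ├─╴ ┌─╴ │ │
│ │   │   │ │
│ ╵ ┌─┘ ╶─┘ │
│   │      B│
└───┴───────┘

Counting cells with exactly 2 passages:
Total corridor cells: 24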